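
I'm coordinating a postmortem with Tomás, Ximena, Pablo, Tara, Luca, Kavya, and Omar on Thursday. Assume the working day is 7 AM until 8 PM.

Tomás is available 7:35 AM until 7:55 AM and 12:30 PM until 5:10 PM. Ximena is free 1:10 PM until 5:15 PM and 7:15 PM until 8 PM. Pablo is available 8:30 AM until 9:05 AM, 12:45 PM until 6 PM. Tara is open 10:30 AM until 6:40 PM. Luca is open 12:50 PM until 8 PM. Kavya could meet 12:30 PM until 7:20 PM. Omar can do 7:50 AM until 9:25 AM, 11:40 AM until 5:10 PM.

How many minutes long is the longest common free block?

240

Tomás ∩ Ximena: 13:10-17:10.
Tomás ∩ Ximena ∩ Pablo: 13:10-17:10.
Tomás ∩ Ximena ∩ Pablo ∩ Tara: 13:10-17:10.
Tomás ∩ Ximena ∩ Pablo ∩ Tara ∩ Luca: 13:10-17:10.
Tomás ∩ Ximena ∩ Pablo ∩ Tara ∩ Luca ∩ Kavya: 13:10-17:10.
Tomás ∩ Ximena ∩ Pablo ∩ Tara ∩ Luca ∩ Kavya ∩ Omar: 13:10-17:10.
The longest is 13:10-17:10 at 240 minutes.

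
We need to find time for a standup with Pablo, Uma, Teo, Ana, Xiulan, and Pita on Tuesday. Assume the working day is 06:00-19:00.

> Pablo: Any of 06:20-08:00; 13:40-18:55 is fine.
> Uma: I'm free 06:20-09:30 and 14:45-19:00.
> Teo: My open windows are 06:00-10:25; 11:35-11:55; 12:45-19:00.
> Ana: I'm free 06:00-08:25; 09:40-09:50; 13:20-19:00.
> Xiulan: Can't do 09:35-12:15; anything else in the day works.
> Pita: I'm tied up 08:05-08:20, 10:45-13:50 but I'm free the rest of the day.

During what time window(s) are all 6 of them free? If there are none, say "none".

Pablo free: 06:20-08:00, 13:40-18:55.
Uma free: 06:20-09:30, 14:45-19:00.
Teo free: 06:00-10:25, 11:35-11:55, 12:45-19:00.
Ana free: 06:00-08:25, 09:40-09:50, 13:20-19:00.
Xiulan free: 06:00-09:35, 12:15-19:00 (invert busy blocks within the working day).
Pita free: 06:00-08:05, 08:20-10:45, 13:50-19:00 (invert busy blocks within the working day).
Pablo ∩ Uma: 06:20-08:00, 14:45-18:55.
Pablo ∩ Uma ∩ Teo: 06:20-08:00, 14:45-18:55.
Pablo ∩ Uma ∩ Teo ∩ Ana: 06:20-08:00, 14:45-18:55.
Pablo ∩ Uma ∩ Teo ∩ Ana ∩ Xiulan: 06:20-08:00, 14:45-18:55.
Pablo ∩ Uma ∩ Teo ∩ Ana ∩ Xiulan ∩ Pita: 06:20-08:00, 14:45-18:55.
So the common availability across everyone is 06:20-08:00, 14:45-18:55.

06:20-08:00, 14:45-18:55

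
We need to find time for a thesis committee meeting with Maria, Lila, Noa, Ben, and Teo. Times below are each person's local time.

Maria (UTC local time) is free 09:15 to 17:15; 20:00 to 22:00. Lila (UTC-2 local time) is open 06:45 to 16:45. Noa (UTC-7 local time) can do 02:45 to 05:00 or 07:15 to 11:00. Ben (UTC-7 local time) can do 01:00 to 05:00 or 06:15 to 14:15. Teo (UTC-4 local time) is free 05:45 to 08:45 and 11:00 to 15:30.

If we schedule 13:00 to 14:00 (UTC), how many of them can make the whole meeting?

2

Maria in UTC: 09:15-17:15, 20:00-22:00.
Lila in UTC: 08:45-18:45 (add 2h to convert from UTC-2).
Noa in UTC: 09:45-12:00, 14:15-18:00 (add 7h to convert from UTC-7).
Ben in UTC: 08:00-12:00, 13:15-21:15 (add 7h to convert from UTC-7).
Teo in UTC: 09:45-12:45, 15:00-19:30 (add 4h to convert from UTC-4).
Maria and Lila can make the full 13:00-14:00 slot — that's 2.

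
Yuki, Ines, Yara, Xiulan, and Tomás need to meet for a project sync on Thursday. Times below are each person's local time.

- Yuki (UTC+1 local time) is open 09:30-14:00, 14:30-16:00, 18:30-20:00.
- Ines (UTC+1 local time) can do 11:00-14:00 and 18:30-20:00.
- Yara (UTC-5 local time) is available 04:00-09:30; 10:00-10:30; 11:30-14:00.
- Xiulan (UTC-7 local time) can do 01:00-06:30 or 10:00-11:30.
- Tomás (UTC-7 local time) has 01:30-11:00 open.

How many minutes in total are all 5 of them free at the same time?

Yuki in UTC: 08:30-13:00, 13:30-15:00, 17:30-19:00 (subtract 1h to convert from UTC+1).
Ines in UTC: 10:00-13:00, 17:30-19:00 (subtract 1h to convert from UTC+1).
Yara in UTC: 09:00-14:30, 15:00-15:30, 16:30-19:00 (add 5h to convert from UTC-5).
Xiulan in UTC: 08:00-13:30, 17:00-18:30 (add 7h to convert from UTC-7).
Tomás in UTC: 08:30-18:00 (add 7h to convert from UTC-7).
Yuki ∩ Ines: 10:00-13:00, 17:30-19:00.
Yuki ∩ Ines ∩ Yara: 10:00-13:00, 17:30-19:00.
Yuki ∩ Ines ∩ Yara ∩ Xiulan: 10:00-13:00, 17:30-18:30.
Yuki ∩ Ines ∩ Yara ∩ Xiulan ∩ Tomás: 10:00-13:00, 17:30-18:00.
Summing the common windows: 180 + 30 = 210 minutes.

210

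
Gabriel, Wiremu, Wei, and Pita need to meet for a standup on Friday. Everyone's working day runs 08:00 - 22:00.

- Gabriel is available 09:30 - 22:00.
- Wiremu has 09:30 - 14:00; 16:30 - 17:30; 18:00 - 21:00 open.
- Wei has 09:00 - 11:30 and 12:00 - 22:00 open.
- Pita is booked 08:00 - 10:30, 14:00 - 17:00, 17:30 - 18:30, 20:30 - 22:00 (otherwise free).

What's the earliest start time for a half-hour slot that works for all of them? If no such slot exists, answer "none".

10:30

Gabriel free: 09:30-22:00.
Wiremu free: 09:30-14:00, 16:30-17:30, 18:00-21:00.
Wei free: 09:00-11:30, 12:00-22:00.
Pita free: 10:30-14:00, 17:00-17:30, 18:30-20:30 (invert busy blocks within the working day).
Gabriel ∩ Wiremu: 09:30-14:00, 16:30-17:30, 18:00-21:00.
Gabriel ∩ Wiremu ∩ Wei: 09:30-11:30, 12:00-14:00, 16:30-17:30, 18:00-21:00.
Gabriel ∩ Wiremu ∩ Wei ∩ Pita: 10:30-11:30, 12:00-14:00, 17:00-17:30, 18:30-20:30.
The first common window of at least 30 minutes is 10:30-11:30, so the earliest start is 10:30.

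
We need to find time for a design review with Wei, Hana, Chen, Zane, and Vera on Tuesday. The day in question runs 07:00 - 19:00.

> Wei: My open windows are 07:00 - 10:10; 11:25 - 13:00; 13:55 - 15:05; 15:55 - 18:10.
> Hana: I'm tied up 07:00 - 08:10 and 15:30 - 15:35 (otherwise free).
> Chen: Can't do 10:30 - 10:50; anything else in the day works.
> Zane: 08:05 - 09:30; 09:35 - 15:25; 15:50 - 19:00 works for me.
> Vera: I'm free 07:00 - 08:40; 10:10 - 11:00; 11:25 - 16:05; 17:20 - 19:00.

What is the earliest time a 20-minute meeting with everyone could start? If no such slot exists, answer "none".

Wei free: 07:00-10:10, 11:25-13:00, 13:55-15:05, 15:55-18:10.
Hana free: 08:10-15:30, 15:35-19:00 (invert busy blocks within the working day).
Chen free: 07:00-10:30, 10:50-19:00 (invert busy blocks within the working day).
Zane free: 08:05-09:30, 09:35-15:25, 15:50-19:00.
Vera free: 07:00-08:40, 10:10-11:00, 11:25-16:05, 17:20-19:00.
Wei ∩ Hana: 08:10-10:10, 11:25-13:00, 13:55-15:05, 15:55-18:10.
Wei ∩ Hana ∩ Chen: 08:10-10:10, 11:25-13:00, 13:55-15:05, 15:55-18:10.
Wei ∩ Hana ∩ Chen ∩ Zane: 08:10-09:30, 09:35-10:10, 11:25-13:00, 13:55-15:05, 15:55-18:10.
Wei ∩ Hana ∩ Chen ∩ Zane ∩ Vera: 08:10-08:40, 11:25-13:00, 13:55-15:05, 15:55-16:05, 17:20-18:10.
So the common availability across everyone is 08:10-08:40, 11:25-13:00, 13:55-15:05, 15:55-16:05, 17:20-18:10.
The first common window of at least 20 minutes is 08:10-08:40, so the earliest start is 08:10.

08:10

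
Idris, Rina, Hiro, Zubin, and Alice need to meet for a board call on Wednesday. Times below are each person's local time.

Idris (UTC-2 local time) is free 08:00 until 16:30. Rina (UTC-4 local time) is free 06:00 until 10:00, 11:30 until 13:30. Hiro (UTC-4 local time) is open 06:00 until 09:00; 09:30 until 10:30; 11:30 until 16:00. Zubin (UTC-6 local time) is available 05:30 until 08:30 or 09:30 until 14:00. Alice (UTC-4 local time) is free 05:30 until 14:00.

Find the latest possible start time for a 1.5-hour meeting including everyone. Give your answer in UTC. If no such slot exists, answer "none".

Idris in UTC: 10:00-18:30 (add 2h to convert from UTC-2).
Rina in UTC: 10:00-14:00, 15:30-17:30 (add 4h to convert from UTC-4).
Hiro in UTC: 10:00-13:00, 13:30-14:30, 15:30-20:00 (add 4h to convert from UTC-4).
Zubin in UTC: 11:30-14:30, 15:30-20:00 (add 6h to convert from UTC-6).
Alice in UTC: 09:30-18:00 (add 4h to convert from UTC-4).
Idris ∩ Rina: 10:00-14:00, 15:30-17:30.
Idris ∩ Rina ∩ Hiro: 10:00-13:00, 13:30-14:00, 15:30-17:30.
Idris ∩ Rina ∩ Hiro ∩ Zubin: 11:30-13:00, 13:30-14:00, 15:30-17:30.
Idris ∩ Rina ∩ Hiro ∩ Zubin ∩ Alice: 11:30-13:00, 13:30-14:00, 15:30-17:30.
The last common window of at least 90 minutes is 15:30-17:30; a 90-minute meeting can start as late as 16:00 and still end by 17:30.

16:00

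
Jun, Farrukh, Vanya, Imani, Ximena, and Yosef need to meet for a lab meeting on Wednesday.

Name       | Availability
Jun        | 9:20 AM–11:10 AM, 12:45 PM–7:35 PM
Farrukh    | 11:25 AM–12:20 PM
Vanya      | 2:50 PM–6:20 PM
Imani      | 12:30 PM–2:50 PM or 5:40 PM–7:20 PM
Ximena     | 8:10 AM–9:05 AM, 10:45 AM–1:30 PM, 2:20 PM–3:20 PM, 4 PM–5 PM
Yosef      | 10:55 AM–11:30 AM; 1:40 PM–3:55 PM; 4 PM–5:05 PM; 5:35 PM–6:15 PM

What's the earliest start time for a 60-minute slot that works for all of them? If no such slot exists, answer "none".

Jun ∩ Farrukh: ∅.
Jun ∩ Farrukh ∩ Vanya: ∅.
Jun ∩ Farrukh ∩ Vanya ∩ Imani: ∅.
Jun ∩ Farrukh ∩ Vanya ∩ Imani ∩ Ximena: ∅.
Jun ∩ Farrukh ∩ Vanya ∩ Imani ∩ Ximena ∩ Yosef: ∅.
There is no time when everyone is free.
No common window is at least 60 minutes long.

none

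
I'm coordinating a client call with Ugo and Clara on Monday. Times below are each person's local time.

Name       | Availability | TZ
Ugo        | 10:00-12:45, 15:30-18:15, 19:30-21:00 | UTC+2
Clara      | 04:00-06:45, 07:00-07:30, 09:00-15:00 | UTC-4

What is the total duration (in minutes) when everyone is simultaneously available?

420

Ugo in UTC: 08:00-10:45, 13:30-16:15, 17:30-19:00 (subtract 2h to convert from UTC+2).
Clara in UTC: 08:00-10:45, 11:00-11:30, 13:00-19:00 (add 4h to convert from UTC-4).
Ugo ∩ Clara: 08:00-10:45, 13:30-16:15, 17:30-19:00.
Summing the common windows: 165 + 165 + 90 = 420 minutes.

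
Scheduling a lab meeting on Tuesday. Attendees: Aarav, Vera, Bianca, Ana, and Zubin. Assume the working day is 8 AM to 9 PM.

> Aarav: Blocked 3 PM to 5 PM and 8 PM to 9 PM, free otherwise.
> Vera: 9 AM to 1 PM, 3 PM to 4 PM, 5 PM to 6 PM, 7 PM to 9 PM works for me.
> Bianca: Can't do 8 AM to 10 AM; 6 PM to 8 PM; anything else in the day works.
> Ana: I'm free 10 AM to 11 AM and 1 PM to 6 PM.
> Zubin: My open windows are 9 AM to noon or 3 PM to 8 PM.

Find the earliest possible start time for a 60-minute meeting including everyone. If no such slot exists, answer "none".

10:00

Aarav free: 08:00-15:00, 17:00-20:00 (invert busy blocks within the working day).
Vera free: 09:00-13:00, 15:00-16:00, 17:00-18:00, 19:00-21:00.
Bianca free: 10:00-18:00, 20:00-21:00 (invert busy blocks within the working day).
Ana free: 10:00-11:00, 13:00-18:00.
Zubin free: 09:00-12:00, 15:00-20:00.
Aarav ∩ Vera: 09:00-13:00, 17:00-18:00, 19:00-20:00.
Aarav ∩ Vera ∩ Bianca: 10:00-13:00, 17:00-18:00.
Aarav ∩ Vera ∩ Bianca ∩ Ana: 10:00-11:00, 17:00-18:00.
Aarav ∩ Vera ∩ Bianca ∩ Ana ∩ Zubin: 10:00-11:00, 17:00-18:00.
The first common window of at least 60 minutes is 10:00-11:00, so the earliest start is 10:00.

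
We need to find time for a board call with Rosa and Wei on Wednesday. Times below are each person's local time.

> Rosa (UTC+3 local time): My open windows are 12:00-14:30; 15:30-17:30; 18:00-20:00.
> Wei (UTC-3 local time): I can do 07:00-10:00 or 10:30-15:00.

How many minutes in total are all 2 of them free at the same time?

Rosa in UTC: 09:00-11:30, 12:30-14:30, 15:00-17:00 (subtract 3h to convert from UTC+3).
Wei in UTC: 10:00-13:00, 13:30-18:00 (add 3h to convert from UTC-3).
Rosa ∩ Wei: 10:00-11:30, 12:30-13:00, 13:30-14:30, 15:00-17:00.
Those are the intersection windows.
Summing the common windows: 90 + 30 + 60 + 120 = 300 minutes.

300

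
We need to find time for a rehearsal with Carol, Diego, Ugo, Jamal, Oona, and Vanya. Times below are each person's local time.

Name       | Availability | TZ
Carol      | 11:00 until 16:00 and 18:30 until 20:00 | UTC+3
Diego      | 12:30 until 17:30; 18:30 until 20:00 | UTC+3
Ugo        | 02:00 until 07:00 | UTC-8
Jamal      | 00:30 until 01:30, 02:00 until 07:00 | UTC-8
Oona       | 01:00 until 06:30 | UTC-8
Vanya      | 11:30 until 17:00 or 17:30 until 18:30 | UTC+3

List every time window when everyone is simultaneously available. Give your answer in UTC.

10:00-13:00

Carol in UTC: 08:00-13:00, 15:30-17:00 (subtract 3h to convert from UTC+3).
Diego in UTC: 09:30-14:30, 15:30-17:00 (subtract 3h to convert from UTC+3).
Ugo in UTC: 10:00-15:00 (add 8h to convert from UTC-8).
Jamal in UTC: 08:30-09:30, 10:00-15:00 (add 8h to convert from UTC-8).
Oona in UTC: 09:00-14:30 (add 8h to convert from UTC-8).
Vanya in UTC: 08:30-14:00, 14:30-15:30 (subtract 3h to convert from UTC+3).
Carol ∩ Diego: 09:30-13:00, 15:30-17:00.
Carol ∩ Diego ∩ Ugo: 10:00-13:00.
Carol ∩ Diego ∩ Ugo ∩ Jamal: 10:00-13:00.
Carol ∩ Diego ∩ Ugo ∩ Jamal ∩ Oona: 10:00-13:00.
Carol ∩ Diego ∩ Ugo ∩ Jamal ∩ Oona ∩ Vanya: 10:00-13:00.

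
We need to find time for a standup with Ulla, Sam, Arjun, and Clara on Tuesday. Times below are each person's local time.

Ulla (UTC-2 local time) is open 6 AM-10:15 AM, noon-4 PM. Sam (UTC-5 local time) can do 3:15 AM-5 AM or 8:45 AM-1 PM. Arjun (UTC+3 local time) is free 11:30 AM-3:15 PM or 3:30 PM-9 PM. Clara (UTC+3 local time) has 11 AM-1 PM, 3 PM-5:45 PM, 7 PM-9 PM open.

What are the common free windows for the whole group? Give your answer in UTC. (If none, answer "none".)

08:30-10:00, 14:00-14:45, 16:00-18:00

Ulla in UTC: 08:00-12:15, 14:00-18:00 (add 2h to convert from UTC-2).
Sam in UTC: 08:15-10:00, 13:45-18:00 (add 5h to convert from UTC-5).
Arjun in UTC: 08:30-12:15, 12:30-18:00 (subtract 3h to convert from UTC+3).
Clara in UTC: 08:00-10:00, 12:00-14:45, 16:00-18:00 (subtract 3h to convert from UTC+3).
Ulla ∩ Sam: 08:15-10:00, 14:00-18:00.
Ulla ∩ Sam ∩ Arjun: 08:30-10:00, 14:00-18:00.
Ulla ∩ Sam ∩ Arjun ∩ Clara: 08:30-10:00, 14:00-14:45, 16:00-18:00.
So the common availability across everyone is 08:30-10:00, 14:00-14:45, 16:00-18:00.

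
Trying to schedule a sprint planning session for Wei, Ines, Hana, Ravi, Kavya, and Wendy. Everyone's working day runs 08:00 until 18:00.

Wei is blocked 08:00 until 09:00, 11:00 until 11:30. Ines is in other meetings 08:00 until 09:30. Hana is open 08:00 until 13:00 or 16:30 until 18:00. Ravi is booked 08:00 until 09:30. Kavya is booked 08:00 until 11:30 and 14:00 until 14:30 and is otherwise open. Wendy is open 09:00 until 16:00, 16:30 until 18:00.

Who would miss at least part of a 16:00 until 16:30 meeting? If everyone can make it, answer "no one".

Hana, Wendy

Wei free: 09:00-11:00, 11:30-18:00 (invert busy blocks within the working day).
Ines free: 09:30-18:00 (invert busy blocks within the working day).
Hana free: 08:00-13:00, 16:30-18:00.
Ravi free: 09:30-18:00 (invert busy blocks within the working day).
Kavya free: 11:30-14:00, 14:30-18:00 (invert busy blocks within the working day).
Wendy free: 09:00-16:00, 16:30-18:00.
Wei: free for 16:00-16:30. Ines: free for 16:00-16:30. Hana: not fully free for 16:00-16:30. Ravi: free for 16:00-16:30. Kavya: free for 16:00-16:30. Wendy: not fully free for 16:00-16:30.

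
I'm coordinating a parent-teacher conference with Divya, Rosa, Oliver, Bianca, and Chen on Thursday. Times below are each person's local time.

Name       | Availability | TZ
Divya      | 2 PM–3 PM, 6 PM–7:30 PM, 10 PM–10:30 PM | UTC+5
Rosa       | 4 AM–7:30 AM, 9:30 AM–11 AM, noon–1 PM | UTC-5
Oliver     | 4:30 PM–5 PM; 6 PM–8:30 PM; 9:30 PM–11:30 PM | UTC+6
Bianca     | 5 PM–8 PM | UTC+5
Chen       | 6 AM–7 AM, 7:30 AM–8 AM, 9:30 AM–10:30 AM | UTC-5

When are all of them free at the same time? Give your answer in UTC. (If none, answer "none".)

none

Divya in UTC: 09:00-10:00, 13:00-14:30, 17:00-17:30 (subtract 5h to convert from UTC+5).
Rosa in UTC: 09:00-12:30, 14:30-16:00, 17:00-18:00 (add 5h to convert from UTC-5).
Oliver in UTC: 10:30-11:00, 12:00-14:30, 15:30-17:30 (subtract 6h to convert from UTC+6).
Bianca in UTC: 12:00-15:00 (subtract 5h to convert from UTC+5).
Chen in UTC: 11:00-12:00, 12:30-13:00, 14:30-15:30 (add 5h to convert from UTC-5).
Divya ∩ Rosa: 09:00-10:00, 17:00-17:30.
Divya ∩ Rosa ∩ Oliver: 17:00-17:30.
Divya ∩ Rosa ∩ Oliver ∩ Bianca: ∅.
Divya ∩ Rosa ∩ Oliver ∩ Bianca ∩ Chen: ∅.
There is no time when everyone is free.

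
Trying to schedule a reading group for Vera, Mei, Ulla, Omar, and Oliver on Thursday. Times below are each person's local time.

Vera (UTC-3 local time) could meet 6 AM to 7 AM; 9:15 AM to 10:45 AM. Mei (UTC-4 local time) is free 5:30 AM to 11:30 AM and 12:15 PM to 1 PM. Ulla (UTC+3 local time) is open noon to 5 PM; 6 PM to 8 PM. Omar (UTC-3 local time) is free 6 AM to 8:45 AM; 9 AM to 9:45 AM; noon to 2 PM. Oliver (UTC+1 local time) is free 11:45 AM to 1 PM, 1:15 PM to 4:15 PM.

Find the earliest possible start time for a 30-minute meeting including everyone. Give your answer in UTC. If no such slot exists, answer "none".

12:15

Vera in UTC: 09:00-10:00, 12:15-13:45 (add 3h to convert from UTC-3).
Mei in UTC: 09:30-15:30, 16:15-17:00 (add 4h to convert from UTC-4).
Ulla in UTC: 09:00-14:00, 15:00-17:00 (subtract 3h to convert from UTC+3).
Omar in UTC: 09:00-11:45, 12:00-12:45, 15:00-17:00 (add 3h to convert from UTC-3).
Oliver in UTC: 10:45-12:00, 12:15-15:15 (subtract 1h to convert from UTC+1).
Vera ∩ Mei: 09:30-10:00, 12:15-13:45.
Vera ∩ Mei ∩ Ulla: 09:30-10:00, 12:15-13:45.
Vera ∩ Mei ∩ Ulla ∩ Omar: 09:30-10:00, 12:15-12:45.
Vera ∩ Mei ∩ Ulla ∩ Omar ∩ Oliver: 12:15-12:45.
The first common window of at least 30 minutes is 12:15-12:45, so the earliest start is 12:15.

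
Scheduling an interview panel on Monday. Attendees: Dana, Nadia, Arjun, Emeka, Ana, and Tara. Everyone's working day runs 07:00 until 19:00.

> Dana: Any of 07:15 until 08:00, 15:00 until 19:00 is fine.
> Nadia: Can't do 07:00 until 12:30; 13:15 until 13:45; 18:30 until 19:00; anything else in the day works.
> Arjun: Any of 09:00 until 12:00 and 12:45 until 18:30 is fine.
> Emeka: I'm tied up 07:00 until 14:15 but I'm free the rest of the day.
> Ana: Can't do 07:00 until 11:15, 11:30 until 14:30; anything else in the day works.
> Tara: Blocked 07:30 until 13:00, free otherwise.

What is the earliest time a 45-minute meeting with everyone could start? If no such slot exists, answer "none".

15:00

Dana free: 07:15-08:00, 15:00-19:00.
Nadia free: 12:30-13:15, 13:45-18:30 (invert busy blocks within the working day).
Arjun free: 09:00-12:00, 12:45-18:30.
Emeka free: 14:15-19:00 (invert busy blocks within the working day).
Ana free: 11:15-11:30, 14:30-19:00 (invert busy blocks within the working day).
Tara free: 07:00-07:30, 13:00-19:00 (invert busy blocks within the working day).
Dana ∩ Nadia: 15:00-18:30.
Dana ∩ Nadia ∩ Arjun: 15:00-18:30.
Dana ∩ Nadia ∩ Arjun ∩ Emeka: 15:00-18:30.
Dana ∩ Nadia ∩ Arjun ∩ Emeka ∩ Ana: 15:00-18:30.
Dana ∩ Nadia ∩ Arjun ∩ Emeka ∩ Ana ∩ Tara: 15:00-18:30.
Those are the intersection windows.
The first common window of at least 45 minutes is 15:00-18:30, so the earliest start is 15:00.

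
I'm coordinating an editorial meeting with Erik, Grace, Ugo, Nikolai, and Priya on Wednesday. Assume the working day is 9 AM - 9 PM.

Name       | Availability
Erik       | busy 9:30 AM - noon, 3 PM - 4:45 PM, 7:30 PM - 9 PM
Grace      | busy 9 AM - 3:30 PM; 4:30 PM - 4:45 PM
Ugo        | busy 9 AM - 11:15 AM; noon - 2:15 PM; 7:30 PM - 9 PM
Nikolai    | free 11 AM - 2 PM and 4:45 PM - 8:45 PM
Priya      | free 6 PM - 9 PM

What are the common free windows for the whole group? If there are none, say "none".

Erik free: 09:00-09:30, 12:00-15:00, 16:45-19:30 (invert busy blocks within the working day).
Grace free: 15:30-16:30, 16:45-21:00 (invert busy blocks within the working day).
Ugo free: 11:15-12:00, 14:15-19:30 (invert busy blocks within the working day).
Nikolai free: 11:00-14:00, 16:45-20:45.
Priya free: 18:00-21:00.
Erik ∩ Grace: 16:45-19:30.
Erik ∩ Grace ∩ Ugo: 16:45-19:30.
Erik ∩ Grace ∩ Ugo ∩ Nikolai: 16:45-19:30.
Erik ∩ Grace ∩ Ugo ∩ Nikolai ∩ Priya: 18:00-19:30.
So the common availability across everyone is 18:00-19:30.

18:00-19:30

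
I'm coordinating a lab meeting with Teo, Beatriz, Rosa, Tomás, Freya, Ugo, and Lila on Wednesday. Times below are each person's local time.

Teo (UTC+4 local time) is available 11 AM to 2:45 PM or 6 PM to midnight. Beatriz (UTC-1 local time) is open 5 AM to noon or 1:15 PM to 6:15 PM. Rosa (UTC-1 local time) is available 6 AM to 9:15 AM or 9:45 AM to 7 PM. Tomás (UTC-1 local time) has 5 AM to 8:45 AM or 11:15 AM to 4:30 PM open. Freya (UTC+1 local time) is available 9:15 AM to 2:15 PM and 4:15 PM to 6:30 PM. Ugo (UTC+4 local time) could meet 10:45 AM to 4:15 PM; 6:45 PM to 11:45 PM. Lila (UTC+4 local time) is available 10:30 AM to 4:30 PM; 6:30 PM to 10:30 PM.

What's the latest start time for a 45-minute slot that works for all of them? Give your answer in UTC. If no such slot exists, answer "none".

16:45

Teo in UTC: 07:00-10:45, 14:00-20:00 (subtract 4h to convert from UTC+4).
Beatriz in UTC: 06:00-13:00, 14:15-19:15 (add 1h to convert from UTC-1).
Rosa in UTC: 07:00-10:15, 10:45-20:00 (add 1h to convert from UTC-1).
Tomás in UTC: 06:00-09:45, 12:15-17:30 (add 1h to convert from UTC-1).
Freya in UTC: 08:15-13:15, 15:15-17:30 (subtract 1h to convert from UTC+1).
Ugo in UTC: 06:45-12:15, 14:45-19:45 (subtract 4h to convert from UTC+4).
Lila in UTC: 06:30-12:30, 14:30-18:30 (subtract 4h to convert from UTC+4).
Teo ∩ Beatriz: 07:00-10:45, 14:15-19:15.
Teo ∩ Beatriz ∩ Rosa: 07:00-10:15, 14:15-19:15.
Teo ∩ Beatriz ∩ Rosa ∩ Tomás: 07:00-09:45, 14:15-17:30.
Teo ∩ Beatriz ∩ Rosa ∩ Tomás ∩ Freya: 08:15-09:45, 15:15-17:30.
Teo ∩ Beatriz ∩ Rosa ∩ Tomás ∩ Freya ∩ Ugo: 08:15-09:45, 15:15-17:30.
Teo ∩ Beatriz ∩ Rosa ∩ Tomás ∩ Freya ∩ Ugo ∩ Lila: 08:15-09:45, 15:15-17:30.
The last common window of at least 45 minutes is 15:15-17:30; a 45-minute meeting can start as late as 16:45 and still end by 17:30.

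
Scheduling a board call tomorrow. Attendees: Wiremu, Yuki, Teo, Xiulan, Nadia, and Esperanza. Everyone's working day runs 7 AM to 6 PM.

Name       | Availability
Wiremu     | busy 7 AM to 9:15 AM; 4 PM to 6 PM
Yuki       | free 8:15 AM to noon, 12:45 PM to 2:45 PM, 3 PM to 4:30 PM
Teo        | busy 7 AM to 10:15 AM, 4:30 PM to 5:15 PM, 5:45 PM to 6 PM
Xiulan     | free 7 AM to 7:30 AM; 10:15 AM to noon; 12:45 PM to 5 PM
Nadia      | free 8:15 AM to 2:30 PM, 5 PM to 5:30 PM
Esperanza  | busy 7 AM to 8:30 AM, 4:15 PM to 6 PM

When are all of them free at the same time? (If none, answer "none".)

10:15-12:00, 12:45-14:30

Wiremu free: 09:15-16:00 (invert busy blocks within the working day).
Yuki free: 08:15-12:00, 12:45-14:45, 15:00-16:30.
Teo free: 10:15-16:30, 17:15-17:45 (invert busy blocks within the working day).
Xiulan free: 07:00-07:30, 10:15-12:00, 12:45-17:00.
Nadia free: 08:15-14:30, 17:00-17:30.
Esperanza free: 08:30-16:15 (invert busy blocks within the working day).
Wiremu ∩ Yuki: 09:15-12:00, 12:45-14:45, 15:00-16:00.
Wiremu ∩ Yuki ∩ Teo: 10:15-12:00, 12:45-14:45, 15:00-16:00.
Wiremu ∩ Yuki ∩ Teo ∩ Xiulan: 10:15-12:00, 12:45-14:45, 15:00-16:00.
Wiremu ∩ Yuki ∩ Teo ∩ Xiulan ∩ Nadia: 10:15-12:00, 12:45-14:30.
Wiremu ∩ Yuki ∩ Teo ∩ Xiulan ∩ Nadia ∩ Esperanza: 10:15-12:00, 12:45-14:30.
Those are the intersection windows.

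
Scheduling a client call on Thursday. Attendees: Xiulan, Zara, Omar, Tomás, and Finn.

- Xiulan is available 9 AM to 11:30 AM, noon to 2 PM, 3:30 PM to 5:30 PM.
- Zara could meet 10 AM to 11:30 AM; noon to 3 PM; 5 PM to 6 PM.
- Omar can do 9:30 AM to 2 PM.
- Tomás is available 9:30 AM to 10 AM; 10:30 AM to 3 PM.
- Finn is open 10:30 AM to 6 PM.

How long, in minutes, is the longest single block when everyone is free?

120

Xiulan ∩ Zara: 10:00-11:30, 12:00-14:00, 17:00-17:30.
Xiulan ∩ Zara ∩ Omar: 10:00-11:30, 12:00-14:00.
Xiulan ∩ Zara ∩ Omar ∩ Tomás: 10:30-11:30, 12:00-14:00.
Xiulan ∩ Zara ∩ Omar ∩ Tomás ∩ Finn: 10:30-11:30, 12:00-14:00.
The longest is 12:00-14:00 at 120 minutes.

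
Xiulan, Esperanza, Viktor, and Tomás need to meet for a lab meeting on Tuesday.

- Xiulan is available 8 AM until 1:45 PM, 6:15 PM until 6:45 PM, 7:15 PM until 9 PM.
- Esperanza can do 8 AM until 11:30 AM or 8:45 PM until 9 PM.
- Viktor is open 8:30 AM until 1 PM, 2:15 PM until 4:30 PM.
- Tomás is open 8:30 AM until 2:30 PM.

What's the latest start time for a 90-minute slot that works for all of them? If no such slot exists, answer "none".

10:00

Xiulan ∩ Esperanza: 08:00-11:30, 20:45-21:00.
Xiulan ∩ Esperanza ∩ Viktor: 08:30-11:30.
Xiulan ∩ Esperanza ∩ Viktor ∩ Tomás: 08:30-11:30.
The last common window of at least 90 minutes is 08:30-11:30; a 90-minute meeting can start as late as 10:00 and still end by 11:30.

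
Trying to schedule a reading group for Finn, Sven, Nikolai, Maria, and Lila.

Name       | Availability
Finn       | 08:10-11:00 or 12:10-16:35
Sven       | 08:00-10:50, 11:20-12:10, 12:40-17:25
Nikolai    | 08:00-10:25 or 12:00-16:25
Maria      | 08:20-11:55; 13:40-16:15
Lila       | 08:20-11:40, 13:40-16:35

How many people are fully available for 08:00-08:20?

Sven and Nikolai can make the full 08:00-08:20 slot — that's 2.

2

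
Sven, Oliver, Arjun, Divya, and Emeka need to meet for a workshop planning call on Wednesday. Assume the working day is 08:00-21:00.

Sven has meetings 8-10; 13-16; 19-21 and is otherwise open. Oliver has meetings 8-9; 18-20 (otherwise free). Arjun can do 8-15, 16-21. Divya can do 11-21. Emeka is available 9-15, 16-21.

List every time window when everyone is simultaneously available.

11:00-13:00, 16:00-18:00

Sven free: 10:00-13:00, 16:00-19:00 (invert busy blocks within the working day).
Oliver free: 09:00-18:00, 20:00-21:00 (invert busy blocks within the working day).
Arjun free: 08:00-15:00, 16:00-21:00.
Divya free: 11:00-21:00.
Emeka free: 09:00-15:00, 16:00-21:00.
Sven ∩ Oliver: 10:00-13:00, 16:00-18:00.
Sven ∩ Oliver ∩ Arjun: 10:00-13:00, 16:00-18:00.
Sven ∩ Oliver ∩ Arjun ∩ Divya: 11:00-13:00, 16:00-18:00.
Sven ∩ Oliver ∩ Arjun ∩ Divya ∩ Emeka: 11:00-13:00, 16:00-18:00.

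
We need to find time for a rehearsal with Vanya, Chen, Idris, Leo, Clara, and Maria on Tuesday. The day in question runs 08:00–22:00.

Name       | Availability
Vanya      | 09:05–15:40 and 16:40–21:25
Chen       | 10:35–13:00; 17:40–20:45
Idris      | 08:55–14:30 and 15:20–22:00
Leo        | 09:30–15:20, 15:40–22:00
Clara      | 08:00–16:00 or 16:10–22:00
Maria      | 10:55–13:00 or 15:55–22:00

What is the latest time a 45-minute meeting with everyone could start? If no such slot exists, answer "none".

Vanya ∩ Chen: 10:35-13:00, 17:40-20:45.
Vanya ∩ Chen ∩ Idris: 10:35-13:00, 17:40-20:45.
Vanya ∩ Chen ∩ Idris ∩ Leo: 10:35-13:00, 17:40-20:45.
Vanya ∩ Chen ∩ Idris ∩ Leo ∩ Clara: 10:35-13:00, 17:40-20:45.
Vanya ∩ Chen ∩ Idris ∩ Leo ∩ Clara ∩ Maria: 10:55-13:00, 17:40-20:45.
The last common window of at least 45 minutes is 17:40-20:45; a 45-minute meeting can start as late as 20:00 and still end by 20:45.

20:00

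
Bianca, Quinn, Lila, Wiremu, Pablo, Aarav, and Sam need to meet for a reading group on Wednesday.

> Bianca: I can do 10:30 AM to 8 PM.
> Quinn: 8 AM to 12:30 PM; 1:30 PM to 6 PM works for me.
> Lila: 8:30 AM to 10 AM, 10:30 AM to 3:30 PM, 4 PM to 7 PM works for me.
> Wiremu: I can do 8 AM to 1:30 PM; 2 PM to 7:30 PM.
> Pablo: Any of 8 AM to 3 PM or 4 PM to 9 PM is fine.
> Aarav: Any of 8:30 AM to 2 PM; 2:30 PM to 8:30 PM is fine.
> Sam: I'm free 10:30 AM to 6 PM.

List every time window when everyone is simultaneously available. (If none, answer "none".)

10:30-12:30, 14:30-15:00, 16:00-18:00

Bianca ∩ Quinn: 10:30-12:30, 13:30-18:00.
Bianca ∩ Quinn ∩ Lila: 10:30-12:30, 13:30-15:30, 16:00-18:00.
Bianca ∩ Quinn ∩ Lila ∩ Wiremu: 10:30-12:30, 14:00-15:30, 16:00-18:00.
Bianca ∩ Quinn ∩ Lila ∩ Wiremu ∩ Pablo: 10:30-12:30, 14:00-15:00, 16:00-18:00.
Bianca ∩ Quinn ∩ Lila ∩ Wiremu ∩ Pablo ∩ Aarav: 10:30-12:30, 14:30-15:00, 16:00-18:00.
Bianca ∩ Quinn ∩ Lila ∩ Wiremu ∩ Pablo ∩ Aarav ∩ Sam: 10:30-12:30, 14:30-15:00, 16:00-18:00.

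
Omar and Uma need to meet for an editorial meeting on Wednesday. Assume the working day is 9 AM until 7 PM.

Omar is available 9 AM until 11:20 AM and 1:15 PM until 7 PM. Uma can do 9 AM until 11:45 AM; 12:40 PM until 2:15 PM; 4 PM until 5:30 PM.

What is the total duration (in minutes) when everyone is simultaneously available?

290

Omar ∩ Uma: 09:00-11:20, 13:15-14:15, 16:00-17:30.
Summing the common windows: 140 + 60 + 90 = 290 minutes.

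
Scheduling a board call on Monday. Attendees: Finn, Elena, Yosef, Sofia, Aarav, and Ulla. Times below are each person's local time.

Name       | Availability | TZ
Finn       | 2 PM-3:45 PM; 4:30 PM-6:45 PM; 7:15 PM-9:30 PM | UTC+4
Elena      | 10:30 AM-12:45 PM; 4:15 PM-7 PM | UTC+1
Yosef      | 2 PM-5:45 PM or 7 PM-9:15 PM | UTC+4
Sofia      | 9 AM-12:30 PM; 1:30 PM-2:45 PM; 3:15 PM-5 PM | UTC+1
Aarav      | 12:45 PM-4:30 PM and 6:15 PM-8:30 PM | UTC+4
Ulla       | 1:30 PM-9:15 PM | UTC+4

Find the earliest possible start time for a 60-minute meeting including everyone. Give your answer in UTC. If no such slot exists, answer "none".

Finn in UTC: 10:00-11:45, 12:30-14:45, 15:15-17:30 (subtract 4h to convert from UTC+4).
Elena in UTC: 09:30-11:45, 15:15-18:00 (subtract 1h to convert from UTC+1).
Yosef in UTC: 10:00-13:45, 15:00-17:15 (subtract 4h to convert from UTC+4).
Sofia in UTC: 08:00-11:30, 12:30-13:45, 14:15-16:00 (subtract 1h to convert from UTC+1).
Aarav in UTC: 08:45-12:30, 14:15-16:30 (subtract 4h to convert from UTC+4).
Ulla in UTC: 09:30-17:15 (subtract 4h to convert from UTC+4).
Finn ∩ Elena: 10:00-11:45, 15:15-17:30.
Finn ∩ Elena ∩ Yosef: 10:00-11:45, 15:15-17:15.
Finn ∩ Elena ∩ Yosef ∩ Sofia: 10:00-11:30, 15:15-16:00.
Finn ∩ Elena ∩ Yosef ∩ Sofia ∩ Aarav: 10:00-11:30, 15:15-16:00.
Finn ∩ Elena ∩ Yosef ∩ Sofia ∩ Aarav ∩ Ulla: 10:00-11:30, 15:15-16:00.
The first common window of at least 60 minutes is 10:00-11:30, so the earliest start is 10:00.

10:00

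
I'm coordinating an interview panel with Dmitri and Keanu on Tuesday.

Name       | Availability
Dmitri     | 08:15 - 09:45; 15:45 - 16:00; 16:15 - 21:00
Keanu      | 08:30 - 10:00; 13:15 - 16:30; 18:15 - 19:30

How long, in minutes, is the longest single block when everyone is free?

Dmitri ∩ Keanu: 08:30-09:45, 15:45-16:00, 16:15-16:30, 18:15-19:30.
The longest is 08:30-09:45 at 75 minutes.

75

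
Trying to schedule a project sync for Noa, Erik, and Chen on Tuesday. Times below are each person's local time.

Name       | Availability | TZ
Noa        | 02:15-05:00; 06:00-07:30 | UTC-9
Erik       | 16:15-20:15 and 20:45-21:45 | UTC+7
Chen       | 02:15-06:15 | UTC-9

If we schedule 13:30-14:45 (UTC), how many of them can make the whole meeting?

Noa in UTC: 11:15-14:00, 15:00-16:30 (add 9h to convert from UTC-9).
Erik in UTC: 09:15-13:15, 13:45-14:45 (subtract 7h to convert from UTC+7).
Chen in UTC: 11:15-15:15 (add 9h to convert from UTC-9).
Chen can make the full 13:30-14:45 slot — that's 1.

1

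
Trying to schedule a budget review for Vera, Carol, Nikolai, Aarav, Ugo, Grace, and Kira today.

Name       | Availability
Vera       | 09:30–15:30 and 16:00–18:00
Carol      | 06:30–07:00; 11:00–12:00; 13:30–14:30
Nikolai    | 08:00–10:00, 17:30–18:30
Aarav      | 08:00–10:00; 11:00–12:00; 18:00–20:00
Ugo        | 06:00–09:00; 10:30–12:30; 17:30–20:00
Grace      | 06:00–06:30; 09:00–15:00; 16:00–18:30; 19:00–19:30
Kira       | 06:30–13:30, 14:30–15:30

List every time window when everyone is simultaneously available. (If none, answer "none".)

none

Vera ∩ Carol: 11:00-12:00, 13:30-14:30.
Vera ∩ Carol ∩ Nikolai: ∅.
Vera ∩ Carol ∩ Nikolai ∩ Aarav: ∅.
Vera ∩ Carol ∩ Nikolai ∩ Aarav ∩ Ugo: ∅.
Vera ∩ Carol ∩ Nikolai ∩ Aarav ∩ Ugo ∩ Grace: ∅.
Vera ∩ Carol ∩ Nikolai ∩ Aarav ∩ Ugo ∩ Grace ∩ Kira: ∅.
There is no time when everyone is free.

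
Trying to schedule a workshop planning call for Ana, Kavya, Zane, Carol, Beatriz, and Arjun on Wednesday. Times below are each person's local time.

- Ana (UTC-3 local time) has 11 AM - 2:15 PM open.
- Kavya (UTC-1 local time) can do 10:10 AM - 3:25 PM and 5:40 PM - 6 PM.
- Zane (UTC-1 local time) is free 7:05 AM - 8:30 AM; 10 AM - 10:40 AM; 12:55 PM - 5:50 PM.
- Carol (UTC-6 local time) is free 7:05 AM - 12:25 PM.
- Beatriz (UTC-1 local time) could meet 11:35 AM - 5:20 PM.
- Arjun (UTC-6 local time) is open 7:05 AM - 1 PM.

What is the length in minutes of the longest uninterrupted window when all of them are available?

145

Ana in UTC: 14:00-17:15 (add 3h to convert from UTC-3).
Kavya in UTC: 11:10-16:25, 18:40-19:00 (add 1h to convert from UTC-1).
Zane in UTC: 08:05-09:30, 11:00-11:40, 13:55-18:50 (add 1h to convert from UTC-1).
Carol in UTC: 13:05-18:25 (add 6h to convert from UTC-6).
Beatriz in UTC: 12:35-18:20 (add 1h to convert from UTC-1).
Arjun in UTC: 13:05-19:00 (add 6h to convert from UTC-6).
Ana ∩ Kavya: 14:00-16:25.
Ana ∩ Kavya ∩ Zane: 14:00-16:25.
Ana ∩ Kavya ∩ Zane ∩ Carol: 14:00-16:25.
Ana ∩ Kavya ∩ Zane ∩ Carol ∩ Beatriz: 14:00-16:25.
Ana ∩ Kavya ∩ Zane ∩ Carol ∩ Beatriz ∩ Arjun: 14:00-16:25.
Those are the intersection windows.
The longest is 14:00-16:25 at 145 minutes.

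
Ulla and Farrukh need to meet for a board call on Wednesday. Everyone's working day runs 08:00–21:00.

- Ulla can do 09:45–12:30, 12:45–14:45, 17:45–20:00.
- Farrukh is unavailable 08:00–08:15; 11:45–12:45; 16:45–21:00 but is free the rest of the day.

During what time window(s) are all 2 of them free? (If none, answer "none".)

Ulla free: 09:45-12:30, 12:45-14:45, 17:45-20:00.
Farrukh free: 08:15-11:45, 12:45-16:45 (invert busy blocks within the working day).
Ulla ∩ Farrukh: 09:45-11:45, 12:45-14:45.

09:45-11:45, 12:45-14:45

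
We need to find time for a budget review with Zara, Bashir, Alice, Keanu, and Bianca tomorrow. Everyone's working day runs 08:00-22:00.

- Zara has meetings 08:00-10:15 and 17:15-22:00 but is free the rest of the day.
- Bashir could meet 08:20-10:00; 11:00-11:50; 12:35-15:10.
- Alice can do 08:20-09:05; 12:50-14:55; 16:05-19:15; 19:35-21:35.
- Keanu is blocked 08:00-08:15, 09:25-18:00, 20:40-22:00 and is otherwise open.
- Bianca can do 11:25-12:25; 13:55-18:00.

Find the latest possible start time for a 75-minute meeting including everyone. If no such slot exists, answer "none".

Zara free: 10:15-17:15 (invert busy blocks within the working day).
Bashir free: 08:20-10:00, 11:00-11:50, 12:35-15:10.
Alice free: 08:20-09:05, 12:50-14:55, 16:05-19:15, 19:35-21:35.
Keanu free: 08:15-09:25, 18:00-20:40 (invert busy blocks within the working day).
Bianca free: 11:25-12:25, 13:55-18:00.
Zara ∩ Bashir: 11:00-11:50, 12:35-15:10.
Zara ∩ Bashir ∩ Alice: 12:50-14:55.
Zara ∩ Bashir ∩ Alice ∩ Keanu: ∅.
Zara ∩ Bashir ∩ Alice ∩ Keanu ∩ Bianca: ∅.
There is no time when everyone is free.
No common window is at least 75 minutes long.

none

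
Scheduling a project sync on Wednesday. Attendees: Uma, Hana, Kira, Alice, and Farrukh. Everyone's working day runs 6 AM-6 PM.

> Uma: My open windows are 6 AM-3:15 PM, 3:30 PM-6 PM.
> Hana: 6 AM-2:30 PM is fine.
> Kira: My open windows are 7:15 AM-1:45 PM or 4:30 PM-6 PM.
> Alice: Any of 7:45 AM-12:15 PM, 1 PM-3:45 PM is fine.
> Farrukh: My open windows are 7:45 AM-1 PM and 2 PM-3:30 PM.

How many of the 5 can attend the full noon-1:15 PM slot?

3

Uma, Hana, and Kira can make the full 12:00-13:15 slot — that's 3.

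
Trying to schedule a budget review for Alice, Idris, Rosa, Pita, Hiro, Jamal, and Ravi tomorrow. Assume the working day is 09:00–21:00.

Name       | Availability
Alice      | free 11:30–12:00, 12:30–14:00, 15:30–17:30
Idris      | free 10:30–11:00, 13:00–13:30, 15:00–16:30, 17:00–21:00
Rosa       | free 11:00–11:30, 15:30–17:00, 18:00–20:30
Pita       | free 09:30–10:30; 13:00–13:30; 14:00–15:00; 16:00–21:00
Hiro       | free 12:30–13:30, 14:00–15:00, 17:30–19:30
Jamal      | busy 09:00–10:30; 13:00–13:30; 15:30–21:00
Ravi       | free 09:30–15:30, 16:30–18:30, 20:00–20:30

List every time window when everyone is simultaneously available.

Alice free: 11:30-12:00, 12:30-14:00, 15:30-17:30.
Idris free: 10:30-11:00, 13:00-13:30, 15:00-16:30, 17:00-21:00.
Rosa free: 11:00-11:30, 15:30-17:00, 18:00-20:30.
Pita free: 09:30-10:30, 13:00-13:30, 14:00-15:00, 16:00-21:00.
Hiro free: 12:30-13:30, 14:00-15:00, 17:30-19:30.
Jamal free: 10:30-13:00, 13:30-15:30 (invert busy blocks within the working day).
Ravi free: 09:30-15:30, 16:30-18:30, 20:00-20:30.
Alice ∩ Idris: 13:00-13:30, 15:30-16:30, 17:00-17:30.
Alice ∩ Idris ∩ Rosa: 15:30-16:30.
Alice ∩ Idris ∩ Rosa ∩ Pita: 16:00-16:30.
Alice ∩ Idris ∩ Rosa ∩ Pita ∩ Hiro: ∅.
Alice ∩ Idris ∩ Rosa ∩ Pita ∩ Hiro ∩ Jamal: ∅.
Alice ∩ Idris ∩ Rosa ∩ Pita ∩ Hiro ∩ Jamal ∩ Ravi: ∅.
There is no time when everyone is free.

none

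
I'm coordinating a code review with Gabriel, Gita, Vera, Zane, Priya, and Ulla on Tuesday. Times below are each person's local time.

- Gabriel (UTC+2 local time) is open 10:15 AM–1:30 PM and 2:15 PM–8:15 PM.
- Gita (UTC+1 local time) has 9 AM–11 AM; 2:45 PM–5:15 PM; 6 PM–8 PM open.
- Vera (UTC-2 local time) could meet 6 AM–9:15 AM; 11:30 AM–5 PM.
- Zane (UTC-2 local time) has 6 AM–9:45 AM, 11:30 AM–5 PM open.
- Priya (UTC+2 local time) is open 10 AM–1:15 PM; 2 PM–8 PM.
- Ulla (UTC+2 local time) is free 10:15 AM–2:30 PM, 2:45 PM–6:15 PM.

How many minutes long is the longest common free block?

Gabriel in UTC: 08:15-11:30, 12:15-18:15 (subtract 2h to convert from UTC+2).
Gita in UTC: 08:00-10:00, 13:45-16:15, 17:00-19:00 (subtract 1h to convert from UTC+1).
Vera in UTC: 08:00-11:15, 13:30-19:00 (add 2h to convert from UTC-2).
Zane in UTC: 08:00-11:45, 13:30-19:00 (add 2h to convert from UTC-2).
Priya in UTC: 08:00-11:15, 12:00-18:00 (subtract 2h to convert from UTC+2).
Ulla in UTC: 08:15-12:30, 12:45-16:15 (subtract 2h to convert from UTC+2).
Gabriel ∩ Gita: 08:15-10:00, 13:45-16:15, 17:00-18:15.
Gabriel ∩ Gita ∩ Vera: 08:15-10:00, 13:45-16:15, 17:00-18:15.
Gabriel ∩ Gita ∩ Vera ∩ Zane: 08:15-10:00, 13:45-16:15, 17:00-18:15.
Gabriel ∩ Gita ∩ Vera ∩ Zane ∩ Priya: 08:15-10:00, 13:45-16:15, 17:00-18:00.
Gabriel ∩ Gita ∩ Vera ∩ Zane ∩ Priya ∩ Ulla: 08:15-10:00, 13:45-16:15.
The longest is 13:45-16:15 at 150 minutes.

150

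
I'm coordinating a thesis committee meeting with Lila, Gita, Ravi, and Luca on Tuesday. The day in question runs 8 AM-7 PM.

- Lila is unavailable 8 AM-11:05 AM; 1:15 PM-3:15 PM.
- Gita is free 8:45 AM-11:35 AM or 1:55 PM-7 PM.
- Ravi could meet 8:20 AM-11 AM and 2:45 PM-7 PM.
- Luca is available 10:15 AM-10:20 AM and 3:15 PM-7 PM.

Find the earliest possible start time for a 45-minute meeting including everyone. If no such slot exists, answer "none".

15:15

Lila free: 11:05-13:15, 15:15-19:00 (invert busy blocks within the working day).
Gita free: 08:45-11:35, 13:55-19:00.
Ravi free: 08:20-11:00, 14:45-19:00.
Luca free: 10:15-10:20, 15:15-19:00.
Lila ∩ Gita: 11:05-11:35, 15:15-19:00.
Lila ∩ Gita ∩ Ravi: 15:15-19:00.
Lila ∩ Gita ∩ Ravi ∩ Luca: 15:15-19:00.
Those are the intersection windows.
The first common window of at least 45 minutes is 15:15-19:00, so the earliest start is 15:15.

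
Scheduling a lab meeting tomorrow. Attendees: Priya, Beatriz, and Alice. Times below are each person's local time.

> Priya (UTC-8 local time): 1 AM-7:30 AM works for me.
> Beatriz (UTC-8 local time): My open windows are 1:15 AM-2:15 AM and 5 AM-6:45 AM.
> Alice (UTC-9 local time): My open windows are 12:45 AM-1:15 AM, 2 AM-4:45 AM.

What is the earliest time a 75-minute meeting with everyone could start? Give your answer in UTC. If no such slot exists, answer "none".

none

Priya in UTC: 09:00-15:30 (add 8h to convert from UTC-8).
Beatriz in UTC: 09:15-10:15, 13:00-14:45 (add 8h to convert from UTC-8).
Alice in UTC: 09:45-10:15, 11:00-13:45 (add 9h to convert from UTC-9).
Priya ∩ Beatriz: 09:15-10:15, 13:00-14:45.
Priya ∩ Beatriz ∩ Alice: 09:45-10:15, 13:00-13:45.
No common window is at least 75 minutes long.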